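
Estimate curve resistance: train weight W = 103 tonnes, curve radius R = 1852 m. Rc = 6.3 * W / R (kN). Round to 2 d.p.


Rc = 6.3 * W / R
Rc = 6.3 * 103 / 1852
Rc = 648.9 / 1852
Rc = 0.35 kN

0.35


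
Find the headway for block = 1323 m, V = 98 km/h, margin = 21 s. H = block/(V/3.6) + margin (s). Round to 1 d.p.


V = 98 / 3.6 = 27.2222 m/s
Block traversal time = 1323 / 27.2222 = 48.6 s
Headway = 48.6 + 21
Headway = 69.6 s

69.6


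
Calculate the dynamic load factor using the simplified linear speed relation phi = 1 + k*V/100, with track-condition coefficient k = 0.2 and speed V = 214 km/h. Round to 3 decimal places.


phi = 1 + k * V / 100
phi = 1 + 0.2 * 214 / 100
phi = 1 + 0.428
phi = 1.428

1.428


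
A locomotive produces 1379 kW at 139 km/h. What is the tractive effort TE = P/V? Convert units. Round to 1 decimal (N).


Convert: P = 1379 kW = 1379000 W
V = 139 / 3.6 = 38.6111 m/s
TE = 1379000 / 38.6111
TE = 35715.1 N

35715.1


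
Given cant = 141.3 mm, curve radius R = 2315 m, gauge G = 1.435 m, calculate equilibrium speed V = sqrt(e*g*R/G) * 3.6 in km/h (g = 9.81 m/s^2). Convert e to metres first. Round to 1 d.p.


Convert cant: e = 141.3 mm = 0.1413 m
V_ms = sqrt(0.1413 * 9.81 * 2315 / 1.435)
V_ms = sqrt(2236.198045) = 47.2885 m/s
V = 47.2885 * 3.6 = 170.2 km/h

170.2


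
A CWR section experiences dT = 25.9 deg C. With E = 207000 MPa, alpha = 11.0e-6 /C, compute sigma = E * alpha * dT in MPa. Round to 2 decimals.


sigma = E * alpha * dT
sigma = 207000 * 11.0e-6 * 25.9
sigma = 2.277 * 25.9
sigma = 58.97 MPa

58.97


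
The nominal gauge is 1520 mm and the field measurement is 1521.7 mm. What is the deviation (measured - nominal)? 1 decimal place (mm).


Deviation = measured - nominal
Deviation = 1521.7 - 1520
Deviation = 1.7 mm

1.7


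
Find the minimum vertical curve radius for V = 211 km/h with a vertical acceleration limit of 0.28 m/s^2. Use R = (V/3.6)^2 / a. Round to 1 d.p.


Convert speed: V = 211 / 3.6 = 58.6111 m/s
V^2 = 3435.2623 m^2/s^2
R_v = 3435.2623 / 0.28
R_v = 12268.8 m

12268.8


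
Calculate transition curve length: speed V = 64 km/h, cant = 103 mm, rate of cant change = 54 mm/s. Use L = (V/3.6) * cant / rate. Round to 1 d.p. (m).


Convert speed: V = 64 / 3.6 = 17.7778 m/s
L = 17.7778 * 103 / 54
L = 1831.1111 / 54
L = 33.9 m

33.9


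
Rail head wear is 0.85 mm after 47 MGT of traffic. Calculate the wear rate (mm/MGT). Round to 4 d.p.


Wear rate = total wear / cumulative tonnage
Rate = 0.85 / 47
Rate = 0.0181 mm/MGT

0.0181


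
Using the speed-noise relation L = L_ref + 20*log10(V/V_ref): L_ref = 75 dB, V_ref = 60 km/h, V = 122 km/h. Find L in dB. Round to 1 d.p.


V/V_ref = 122 / 60 = 2.033333
log10(2.033333) = 0.308209
20 * 0.308209 = 6.1642
L = 75 + 6.1642 = 81.2 dB

81.2


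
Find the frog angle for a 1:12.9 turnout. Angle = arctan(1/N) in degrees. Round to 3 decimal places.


1/N = 1/12.9 = 0.077519
angle = arctan(0.077519) = 0.077365 rad
angle = 0.077365 * 180/pi = 4.433 degrees

4.433


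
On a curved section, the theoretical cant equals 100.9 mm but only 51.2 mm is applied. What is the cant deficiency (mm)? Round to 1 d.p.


Cant deficiency = equilibrium cant - actual cant
CD = 100.9 - 51.2
CD = 49.7 mm

49.7


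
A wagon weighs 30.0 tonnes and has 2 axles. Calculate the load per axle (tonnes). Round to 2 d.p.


Load per axle = total weight / number of axles
Load = 30.0 / 2
Load = 15.00 tonnes

15.00


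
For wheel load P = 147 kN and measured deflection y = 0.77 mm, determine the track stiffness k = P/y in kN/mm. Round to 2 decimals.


Track stiffness k = P / y
k = 147 / 0.77
k = 190.91 kN/mm

190.91


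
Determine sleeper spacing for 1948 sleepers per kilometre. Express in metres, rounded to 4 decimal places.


Spacing = 1000 m / number of sleepers
Spacing = 1000 / 1948
Spacing = 0.5133 m

0.5133


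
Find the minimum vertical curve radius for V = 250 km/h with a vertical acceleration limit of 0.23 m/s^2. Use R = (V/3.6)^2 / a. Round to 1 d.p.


Convert speed: V = 250 / 3.6 = 69.4444 m/s
V^2 = 4822.5309 m^2/s^2
R_v = 4822.5309 / 0.23
R_v = 20967.5 m

20967.5


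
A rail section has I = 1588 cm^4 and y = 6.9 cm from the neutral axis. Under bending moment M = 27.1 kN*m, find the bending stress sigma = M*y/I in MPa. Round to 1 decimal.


Convert units:
M = 27.1 kN*m = 27100000 N*mm
y = 6.9 cm = 69 mm
I = 1588 cm^4 = 15880000 mm^4
sigma = 27100000 * 69 / 15880000
sigma = 117.8 MPa

117.8


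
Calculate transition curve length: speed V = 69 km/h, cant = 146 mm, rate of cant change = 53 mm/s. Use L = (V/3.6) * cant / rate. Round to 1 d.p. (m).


Convert speed: V = 69 / 3.6 = 19.1667 m/s
L = 19.1667 * 146 / 53
L = 2798.3333 / 53
L = 52.8 m

52.8


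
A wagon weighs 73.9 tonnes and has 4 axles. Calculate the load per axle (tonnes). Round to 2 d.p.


Load per axle = total weight / number of axles
Load = 73.9 / 4
Load = 18.48 tonnes

18.48


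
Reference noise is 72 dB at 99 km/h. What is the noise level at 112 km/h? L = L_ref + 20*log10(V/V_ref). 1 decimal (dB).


V/V_ref = 112 / 99 = 1.131313
log10(1.131313) = 0.053583
20 * 0.053583 = 1.0717
L = 72 + 1.0717 = 73.1 dB

73.1


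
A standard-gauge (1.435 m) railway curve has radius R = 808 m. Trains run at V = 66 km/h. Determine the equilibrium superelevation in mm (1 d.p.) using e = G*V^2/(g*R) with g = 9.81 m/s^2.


Convert speed: V = 66 / 3.6 = 18.3333 m/s
Apply formula: e = 1.435 * 18.3333^2 / (9.81 * 808)
e = 1.435 * 336.1111 / 7926.48
e = 0.060849 m = 60.8 mm

60.8


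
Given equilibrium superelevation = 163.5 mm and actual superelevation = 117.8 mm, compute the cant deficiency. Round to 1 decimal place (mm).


Cant deficiency = equilibrium cant - actual cant
CD = 163.5 - 117.8
CD = 45.7 mm

45.7


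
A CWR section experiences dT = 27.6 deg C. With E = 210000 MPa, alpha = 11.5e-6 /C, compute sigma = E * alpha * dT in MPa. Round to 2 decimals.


sigma = E * alpha * dT
sigma = 210000 * 11.5e-6 * 27.6
sigma = 2.415 * 27.6
sigma = 66.65 MPa

66.65


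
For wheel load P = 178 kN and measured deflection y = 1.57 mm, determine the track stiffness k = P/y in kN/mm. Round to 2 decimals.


Track stiffness k = P / y
k = 178 / 1.57
k = 113.38 kN/mm

113.38


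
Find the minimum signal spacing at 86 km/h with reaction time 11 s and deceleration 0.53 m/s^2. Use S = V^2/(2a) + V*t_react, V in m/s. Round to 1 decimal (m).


V = 86 / 3.6 = 23.8889 m/s
Braking distance = 23.8889^2 / (2*0.53) = 538.3764 m
Sighting distance = 23.8889 * 11 = 262.7778 m
S = 538.3764 + 262.7778 = 801.2 m

801.2


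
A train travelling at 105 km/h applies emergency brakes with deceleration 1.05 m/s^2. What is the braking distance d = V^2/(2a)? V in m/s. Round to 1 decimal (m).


Convert speed: V = 105 / 3.6 = 29.1667 m/s
V^2 = 850.6944
d = 850.6944 / (2 * 1.05)
d = 850.6944 / 2.1
d = 405.1 m

405.1


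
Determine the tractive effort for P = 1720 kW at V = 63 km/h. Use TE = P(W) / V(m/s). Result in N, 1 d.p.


Convert: P = 1720 kW = 1720000 W
V = 63 / 3.6 = 17.5 m/s
TE = 1720000 / 17.5
TE = 98285.7 N

98285.7


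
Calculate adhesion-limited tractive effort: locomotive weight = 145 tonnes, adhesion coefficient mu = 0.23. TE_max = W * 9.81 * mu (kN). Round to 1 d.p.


TE_max = W * g * mu
TE_max = 145 * 9.81 * 0.23
TE_max = 1422.45 * 0.23
TE_max = 327.2 kN

327.2


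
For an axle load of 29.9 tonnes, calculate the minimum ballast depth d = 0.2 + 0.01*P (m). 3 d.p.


d = 0.2 + 0.01 * 29.9
d = 0.2 + 0.299
d = 0.499 m

0.499


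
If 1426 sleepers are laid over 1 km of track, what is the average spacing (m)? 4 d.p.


Spacing = 1000 m / number of sleepers
Spacing = 1000 / 1426
Spacing = 0.7013 m

0.7013


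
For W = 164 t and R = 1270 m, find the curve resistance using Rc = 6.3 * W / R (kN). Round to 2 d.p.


Rc = 6.3 * W / R
Rc = 6.3 * 164 / 1270
Rc = 1033.2 / 1270
Rc = 0.81 kN

0.81


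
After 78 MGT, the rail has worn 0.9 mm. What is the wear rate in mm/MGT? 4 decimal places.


Wear rate = total wear / cumulative tonnage
Rate = 0.9 / 78
Rate = 0.0115 mm/MGT

0.0115


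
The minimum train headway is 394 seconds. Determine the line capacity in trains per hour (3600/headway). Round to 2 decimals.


Capacity = 3600 / headway
Capacity = 3600 / 394
Capacity = 9.14 trains/hour

9.14


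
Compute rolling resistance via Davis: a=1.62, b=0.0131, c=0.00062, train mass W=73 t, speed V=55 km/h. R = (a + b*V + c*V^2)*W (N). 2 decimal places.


b*V = 0.0131 * 55 = 0.7205
c*V^2 = 0.00062 * 3025 = 1.8755
R_per_t = 1.62 + 0.7205 + 1.8755 = 4.216 N/t
R_total = 4.216 * 73 = 307.77 N

307.77


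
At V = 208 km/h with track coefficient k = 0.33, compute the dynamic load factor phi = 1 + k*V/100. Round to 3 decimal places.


phi = 1 + k * V / 100
phi = 1 + 0.33 * 208 / 100
phi = 1 + 0.6864
phi = 1.686

1.686


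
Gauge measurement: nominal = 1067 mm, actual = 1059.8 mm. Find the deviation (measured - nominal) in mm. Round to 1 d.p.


Deviation = measured - nominal
Deviation = 1059.8 - 1067
Deviation = -7.2 mm

-7.2


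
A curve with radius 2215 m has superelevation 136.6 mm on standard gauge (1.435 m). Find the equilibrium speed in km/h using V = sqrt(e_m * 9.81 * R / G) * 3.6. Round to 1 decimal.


Convert cant: e = 136.6 mm = 0.1366 m
V_ms = sqrt(0.1366 * 9.81 * 2215 / 1.435)
V_ms = sqrt(2068.433373) = 45.48 m/s
V = 45.48 * 3.6 = 163.7 km/h

163.7


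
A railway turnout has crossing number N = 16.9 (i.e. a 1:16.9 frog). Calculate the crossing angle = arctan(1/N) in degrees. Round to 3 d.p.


1/N = 1/16.9 = 0.059172
angle = arctan(0.059172) = 0.059103 rad
angle = 0.059103 * 180/pi = 3.386 degrees

3.386


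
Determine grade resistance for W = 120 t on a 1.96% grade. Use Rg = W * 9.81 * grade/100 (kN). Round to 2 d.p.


Rg = W * 9.81 * grade / 100
Rg = 120 * 9.81 * 1.96 / 100
Rg = 1177.2 * 0.0196
Rg = 23.07 kN

23.07


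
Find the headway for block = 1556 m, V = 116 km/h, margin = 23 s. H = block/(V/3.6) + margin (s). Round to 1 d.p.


V = 116 / 3.6 = 32.2222 m/s
Block traversal time = 1556 / 32.2222 = 48.2897 s
Headway = 48.2897 + 23
Headway = 71.3 s

71.3


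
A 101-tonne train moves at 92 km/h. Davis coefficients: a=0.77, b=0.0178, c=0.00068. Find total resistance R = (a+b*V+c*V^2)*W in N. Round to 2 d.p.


b*V = 0.0178 * 92 = 1.6376
c*V^2 = 0.00068 * 8464 = 5.75552
R_per_t = 0.77 + 1.6376 + 5.75552 = 8.16312 N/t
R_total = 8.16312 * 101 = 824.48 N

824.48


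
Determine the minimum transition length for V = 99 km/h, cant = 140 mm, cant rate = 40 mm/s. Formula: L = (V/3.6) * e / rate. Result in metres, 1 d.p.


Convert speed: V = 99 / 3.6 = 27.5 m/s
L = 27.5 * 140 / 40
L = 3850.0 / 40
L = 96.3 m

96.3


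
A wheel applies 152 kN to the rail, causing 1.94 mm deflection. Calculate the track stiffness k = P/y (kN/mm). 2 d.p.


Track stiffness k = P / y
k = 152 / 1.94
k = 78.35 kN/mm

78.35


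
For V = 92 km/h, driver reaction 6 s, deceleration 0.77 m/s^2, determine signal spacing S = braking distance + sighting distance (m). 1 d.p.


V = 92 / 3.6 = 25.5556 m/s
Braking distance = 25.5556^2 / (2*0.77) = 424.0821 m
Sighting distance = 25.5556 * 6 = 153.3333 m
S = 424.0821 + 153.3333 = 577.4 m

577.4


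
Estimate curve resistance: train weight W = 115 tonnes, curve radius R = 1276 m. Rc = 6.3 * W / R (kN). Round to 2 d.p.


Rc = 6.3 * W / R
Rc = 6.3 * 115 / 1276
Rc = 724.5 / 1276
Rc = 0.57 kN

0.57


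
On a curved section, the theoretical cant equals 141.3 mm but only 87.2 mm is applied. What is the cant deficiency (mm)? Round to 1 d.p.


Cant deficiency = equilibrium cant - actual cant
CD = 141.3 - 87.2
CD = 54.1 mm

54.1


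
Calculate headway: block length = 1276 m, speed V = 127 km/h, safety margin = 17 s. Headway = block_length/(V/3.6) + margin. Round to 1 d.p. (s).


V = 127 / 3.6 = 35.2778 m/s
Block traversal time = 1276 / 35.2778 = 36.1701 s
Headway = 36.1701 + 17
Headway = 53.2 s

53.2


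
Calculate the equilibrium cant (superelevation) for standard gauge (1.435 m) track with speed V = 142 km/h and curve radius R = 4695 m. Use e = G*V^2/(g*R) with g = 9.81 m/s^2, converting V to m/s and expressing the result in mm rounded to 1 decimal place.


Convert speed: V = 142 / 3.6 = 39.4444 m/s
Apply formula: e = 1.435 * 39.4444^2 / (9.81 * 4695)
e = 1.435 * 1555.8642 / 46057.95
e = 0.048475 m = 48.5 mm

48.5


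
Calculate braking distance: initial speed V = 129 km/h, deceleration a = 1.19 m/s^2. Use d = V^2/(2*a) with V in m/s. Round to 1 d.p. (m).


Convert speed: V = 129 / 3.6 = 35.8333 m/s
V^2 = 1284.0278
d = 1284.0278 / (2 * 1.19)
d = 1284.0278 / 2.38
d = 539.5 m

539.5


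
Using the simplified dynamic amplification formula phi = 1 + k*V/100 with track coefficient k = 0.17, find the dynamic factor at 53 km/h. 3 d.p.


phi = 1 + k * V / 100
phi = 1 + 0.17 * 53 / 100
phi = 1 + 0.0901
phi = 1.090

1.090


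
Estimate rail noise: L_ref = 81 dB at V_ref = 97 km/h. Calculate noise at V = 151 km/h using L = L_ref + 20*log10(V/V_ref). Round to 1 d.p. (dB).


V/V_ref = 151 / 97 = 1.556701
log10(1.556701) = 0.192205
20 * 0.192205 = 3.8441
L = 81 + 3.8441 = 84.8 dB

84.8


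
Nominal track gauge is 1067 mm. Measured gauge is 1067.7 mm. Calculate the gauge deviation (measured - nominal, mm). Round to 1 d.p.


Deviation = measured - nominal
Deviation = 1067.7 - 1067
Deviation = 0.7 mm

0.7


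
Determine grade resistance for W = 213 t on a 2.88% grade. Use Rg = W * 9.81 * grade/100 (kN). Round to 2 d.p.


Rg = W * 9.81 * grade / 100
Rg = 213 * 9.81 * 2.88 / 100
Rg = 2089.53 * 0.0288
Rg = 60.18 kN

60.18


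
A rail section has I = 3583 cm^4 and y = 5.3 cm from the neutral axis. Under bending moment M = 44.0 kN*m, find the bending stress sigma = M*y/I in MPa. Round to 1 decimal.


Convert units:
M = 44.0 kN*m = 44000000 N*mm
y = 5.3 cm = 53 mm
I = 3583 cm^4 = 35830000 mm^4
sigma = 44000000 * 53 / 35830000
sigma = 65.1 MPa

65.1


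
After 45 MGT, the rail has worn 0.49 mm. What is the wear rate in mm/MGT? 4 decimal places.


Wear rate = total wear / cumulative tonnage
Rate = 0.49 / 45
Rate = 0.0109 mm/MGT

0.0109


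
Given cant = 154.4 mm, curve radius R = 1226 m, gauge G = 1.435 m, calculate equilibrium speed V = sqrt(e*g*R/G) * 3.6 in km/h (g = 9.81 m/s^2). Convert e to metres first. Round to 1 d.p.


Convert cant: e = 154.4 mm = 0.1544 m
V_ms = sqrt(0.1544 * 9.81 * 1226 / 1.435)
V_ms = sqrt(1294.061369) = 35.9731 m/s
V = 35.9731 * 3.6 = 129.5 km/h

129.5


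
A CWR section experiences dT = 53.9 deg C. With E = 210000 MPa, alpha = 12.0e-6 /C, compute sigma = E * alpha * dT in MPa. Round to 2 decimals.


sigma = E * alpha * dT
sigma = 210000 * 12.0e-6 * 53.9
sigma = 2.52 * 53.9
sigma = 135.83 MPa

135.83


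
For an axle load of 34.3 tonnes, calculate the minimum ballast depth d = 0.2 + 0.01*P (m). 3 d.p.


d = 0.2 + 0.01 * 34.3
d = 0.2 + 0.343
d = 0.543 m

0.543


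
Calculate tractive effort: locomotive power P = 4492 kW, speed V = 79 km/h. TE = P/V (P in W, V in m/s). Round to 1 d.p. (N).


Convert: P = 4492 kW = 4492000 W
V = 79 / 3.6 = 21.9444 m/s
TE = 4492000 / 21.9444
TE = 204698.7 N

204698.7


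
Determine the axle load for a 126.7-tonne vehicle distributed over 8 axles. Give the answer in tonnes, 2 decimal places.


Load per axle = total weight / number of axles
Load = 126.7 / 8
Load = 15.84 tonnes

15.84


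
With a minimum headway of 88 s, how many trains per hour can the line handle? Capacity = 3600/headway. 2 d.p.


Capacity = 3600 / headway
Capacity = 3600 / 88
Capacity = 40.91 trains/hour

40.91


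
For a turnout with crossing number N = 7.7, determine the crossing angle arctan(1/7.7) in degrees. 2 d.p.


1/N = 1/7.7 = 0.12987
angle = arctan(0.12987) = 0.129147 rad
angle = 0.129147 * 180/pi = 7.40 degrees

7.40


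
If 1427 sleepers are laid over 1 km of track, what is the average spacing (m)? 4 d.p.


Spacing = 1000 m / number of sleepers
Spacing = 1000 / 1427
Spacing = 0.7008 m

0.7008


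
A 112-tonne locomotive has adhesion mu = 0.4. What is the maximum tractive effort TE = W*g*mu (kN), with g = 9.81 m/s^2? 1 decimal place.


TE_max = W * g * mu
TE_max = 112 * 9.81 * 0.4
TE_max = 1098.72 * 0.4
TE_max = 439.5 kN

439.5


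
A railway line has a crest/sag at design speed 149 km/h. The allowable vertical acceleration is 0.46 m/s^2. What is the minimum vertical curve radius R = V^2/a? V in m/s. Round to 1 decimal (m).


Convert speed: V = 149 / 3.6 = 41.3889 m/s
V^2 = 1713.0401 m^2/s^2
R_v = 1713.0401 / 0.46
R_v = 3724.0 m

3724.0


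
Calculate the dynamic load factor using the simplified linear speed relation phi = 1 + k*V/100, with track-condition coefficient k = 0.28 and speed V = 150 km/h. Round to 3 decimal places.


phi = 1 + k * V / 100
phi = 1 + 0.28 * 150 / 100
phi = 1 + 0.42
phi = 1.420

1.420


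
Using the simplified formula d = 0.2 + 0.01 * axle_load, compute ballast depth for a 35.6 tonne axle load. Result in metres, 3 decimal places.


d = 0.2 + 0.01 * 35.6
d = 0.2 + 0.356
d = 0.556 m

0.556


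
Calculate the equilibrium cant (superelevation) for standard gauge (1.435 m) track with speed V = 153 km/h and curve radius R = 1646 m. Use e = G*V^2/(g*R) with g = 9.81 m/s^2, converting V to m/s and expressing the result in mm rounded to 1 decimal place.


Convert speed: V = 153 / 3.6 = 42.5 m/s
Apply formula: e = 1.435 * 42.5^2 / (9.81 * 1646)
e = 1.435 * 1806.25 / 16147.26
e = 0.160521 m = 160.5 mm

160.5


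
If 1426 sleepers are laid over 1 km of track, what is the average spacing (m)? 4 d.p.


Spacing = 1000 m / number of sleepers
Spacing = 1000 / 1426
Spacing = 0.7013 m

0.7013


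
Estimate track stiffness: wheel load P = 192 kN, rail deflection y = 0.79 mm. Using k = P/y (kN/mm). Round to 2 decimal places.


Track stiffness k = P / y
k = 192 / 0.79
k = 243.04 kN/mm

243.04


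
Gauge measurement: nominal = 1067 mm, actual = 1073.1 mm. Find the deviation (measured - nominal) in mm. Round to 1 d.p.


Deviation = measured - nominal
Deviation = 1073.1 - 1067
Deviation = 6.1 mm

6.1


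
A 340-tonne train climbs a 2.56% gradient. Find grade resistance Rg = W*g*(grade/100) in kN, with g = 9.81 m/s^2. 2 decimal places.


Rg = W * 9.81 * grade / 100
Rg = 340 * 9.81 * 2.56 / 100
Rg = 3335.4 * 0.0256
Rg = 85.39 kN

85.39


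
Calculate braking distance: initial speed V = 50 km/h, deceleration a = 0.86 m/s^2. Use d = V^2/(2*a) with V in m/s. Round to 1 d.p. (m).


Convert speed: V = 50 / 3.6 = 13.8889 m/s
V^2 = 192.9012
d = 192.9012 / (2 * 0.86)
d = 192.9012 / 1.72
d = 112.2 m

112.2


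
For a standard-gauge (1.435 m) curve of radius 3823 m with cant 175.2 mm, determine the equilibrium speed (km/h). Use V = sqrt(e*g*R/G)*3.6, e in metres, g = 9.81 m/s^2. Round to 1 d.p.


Convert cant: e = 175.2 mm = 0.1752 m
V_ms = sqrt(0.1752 * 9.81 * 3823 / 1.435)
V_ms = sqrt(4578.840401) = 67.6671 m/s
V = 67.6671 * 3.6 = 243.6 km/h

243.6


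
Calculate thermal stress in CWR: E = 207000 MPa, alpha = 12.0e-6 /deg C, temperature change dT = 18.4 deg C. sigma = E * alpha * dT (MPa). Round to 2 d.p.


sigma = E * alpha * dT
sigma = 207000 * 12.0e-6 * 18.4
sigma = 2.484 * 18.4
sigma = 45.71 MPa

45.71


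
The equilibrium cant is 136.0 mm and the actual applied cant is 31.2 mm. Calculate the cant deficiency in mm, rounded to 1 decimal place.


Cant deficiency = equilibrium cant - actual cant
CD = 136.0 - 31.2
CD = 104.8 mm

104.8


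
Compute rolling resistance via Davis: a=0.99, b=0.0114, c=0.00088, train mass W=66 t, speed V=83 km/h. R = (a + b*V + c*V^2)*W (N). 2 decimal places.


b*V = 0.0114 * 83 = 0.9462
c*V^2 = 0.00088 * 6889 = 6.06232
R_per_t = 0.99 + 0.9462 + 6.06232 = 7.99852 N/t
R_total = 7.99852 * 66 = 527.90 N

527.90


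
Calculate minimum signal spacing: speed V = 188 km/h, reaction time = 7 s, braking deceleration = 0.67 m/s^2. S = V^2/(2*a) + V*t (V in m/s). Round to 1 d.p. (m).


V = 188 / 3.6 = 52.2222 m/s
Braking distance = 52.2222^2 / (2*0.67) = 2035.1944 m
Sighting distance = 52.2222 * 7 = 365.5556 m
S = 2035.1944 + 365.5556 = 2400.7 m

2400.7


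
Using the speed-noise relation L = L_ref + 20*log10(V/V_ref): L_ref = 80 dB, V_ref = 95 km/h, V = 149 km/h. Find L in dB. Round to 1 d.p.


V/V_ref = 149 / 95 = 1.568421
log10(1.568421) = 0.195463
20 * 0.195463 = 3.9093
L = 80 + 3.9093 = 83.9 dB

83.9


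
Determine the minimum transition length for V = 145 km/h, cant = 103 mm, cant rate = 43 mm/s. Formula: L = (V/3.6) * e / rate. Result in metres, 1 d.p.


Convert speed: V = 145 / 3.6 = 40.2778 m/s
L = 40.2778 * 103 / 43
L = 4148.6111 / 43
L = 96.5 m

96.5


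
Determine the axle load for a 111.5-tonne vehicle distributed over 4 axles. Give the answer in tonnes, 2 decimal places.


Load per axle = total weight / number of axles
Load = 111.5 / 4
Load = 27.88 tonnes

27.88


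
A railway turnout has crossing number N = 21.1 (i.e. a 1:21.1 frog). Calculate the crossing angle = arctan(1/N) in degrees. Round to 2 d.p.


1/N = 1/21.1 = 0.047393
angle = arctan(0.047393) = 0.047358 rad
angle = 0.047358 * 180/pi = 2.71 degrees

2.71


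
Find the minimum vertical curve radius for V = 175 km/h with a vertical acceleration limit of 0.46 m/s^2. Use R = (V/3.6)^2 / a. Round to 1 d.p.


Convert speed: V = 175 / 3.6 = 48.6111 m/s
V^2 = 2363.0401 m^2/s^2
R_v = 2363.0401 / 0.46
R_v = 5137.0 m

5137.0


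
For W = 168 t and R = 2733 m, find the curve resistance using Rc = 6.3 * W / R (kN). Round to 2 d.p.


Rc = 6.3 * W / R
Rc = 6.3 * 168 / 2733
Rc = 1058.4 / 2733
Rc = 0.39 kN

0.39


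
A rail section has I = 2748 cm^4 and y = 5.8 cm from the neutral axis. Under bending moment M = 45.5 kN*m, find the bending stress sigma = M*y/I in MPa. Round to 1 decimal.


Convert units:
M = 45.5 kN*m = 45500000 N*mm
y = 5.8 cm = 58 mm
I = 2748 cm^4 = 27480000 mm^4
sigma = 45500000 * 58 / 27480000
sigma = 96.0 MPa

96.0


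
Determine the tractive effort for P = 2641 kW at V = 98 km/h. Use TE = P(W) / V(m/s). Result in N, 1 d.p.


Convert: P = 2641 kW = 2641000 W
V = 98 / 3.6 = 27.2222 m/s
TE = 2641000 / 27.2222
TE = 97016.3 N

97016.3


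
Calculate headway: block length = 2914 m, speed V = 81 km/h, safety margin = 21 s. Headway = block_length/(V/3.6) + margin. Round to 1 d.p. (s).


V = 81 / 3.6 = 22.5 m/s
Block traversal time = 2914 / 22.5 = 129.5111 s
Headway = 129.5111 + 21
Headway = 150.5 s

150.5


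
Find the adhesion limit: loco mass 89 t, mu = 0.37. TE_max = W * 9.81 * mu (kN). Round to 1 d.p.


TE_max = W * g * mu
TE_max = 89 * 9.81 * 0.37
TE_max = 873.09 * 0.37
TE_max = 323.0 kN

323.0


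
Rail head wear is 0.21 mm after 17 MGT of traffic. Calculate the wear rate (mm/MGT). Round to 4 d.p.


Wear rate = total wear / cumulative tonnage
Rate = 0.21 / 17
Rate = 0.0124 mm/MGT

0.0124


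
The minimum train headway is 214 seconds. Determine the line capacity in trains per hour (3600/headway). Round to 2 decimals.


Capacity = 3600 / headway
Capacity = 3600 / 214
Capacity = 16.82 trains/hour

16.82


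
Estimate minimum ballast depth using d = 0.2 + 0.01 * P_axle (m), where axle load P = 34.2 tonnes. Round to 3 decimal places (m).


d = 0.2 + 0.01 * 34.2
d = 0.2 + 0.342
d = 0.542 m

0.542


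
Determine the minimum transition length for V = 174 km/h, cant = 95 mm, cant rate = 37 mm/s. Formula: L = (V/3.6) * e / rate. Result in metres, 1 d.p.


Convert speed: V = 174 / 3.6 = 48.3333 m/s
L = 48.3333 * 95 / 37
L = 4591.6667 / 37
L = 124.1 m

124.1


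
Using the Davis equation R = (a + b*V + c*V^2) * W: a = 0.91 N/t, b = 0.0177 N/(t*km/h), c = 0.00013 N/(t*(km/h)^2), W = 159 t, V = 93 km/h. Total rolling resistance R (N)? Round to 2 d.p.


b*V = 0.0177 * 93 = 1.6461
c*V^2 = 0.00013 * 8649 = 1.12437
R_per_t = 0.91 + 1.6461 + 1.12437 = 3.68047 N/t
R_total = 3.68047 * 159 = 585.19 N

585.19


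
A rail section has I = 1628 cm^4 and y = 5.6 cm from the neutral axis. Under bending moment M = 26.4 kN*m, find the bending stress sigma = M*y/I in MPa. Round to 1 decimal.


Convert units:
M = 26.4 kN*m = 26400000 N*mm
y = 5.6 cm = 56 mm
I = 1628 cm^4 = 16280000 mm^4
sigma = 26400000 * 56 / 16280000
sigma = 90.8 MPa

90.8


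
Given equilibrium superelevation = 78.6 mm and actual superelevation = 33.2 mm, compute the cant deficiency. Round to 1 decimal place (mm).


Cant deficiency = equilibrium cant - actual cant
CD = 78.6 - 33.2
CD = 45.4 mm

45.4


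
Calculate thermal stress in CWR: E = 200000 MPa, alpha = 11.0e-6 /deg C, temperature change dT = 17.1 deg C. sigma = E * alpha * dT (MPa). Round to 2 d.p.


sigma = E * alpha * dT
sigma = 200000 * 11.0e-6 * 17.1
sigma = 2.2 * 17.1
sigma = 37.62 MPa

37.62


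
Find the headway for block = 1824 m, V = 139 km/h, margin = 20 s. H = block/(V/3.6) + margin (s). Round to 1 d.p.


V = 139 / 3.6 = 38.6111 m/s
Block traversal time = 1824 / 38.6111 = 47.2403 s
Headway = 47.2403 + 20
Headway = 67.2 s

67.2


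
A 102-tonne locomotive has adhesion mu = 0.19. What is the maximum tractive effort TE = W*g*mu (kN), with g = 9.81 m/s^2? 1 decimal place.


TE_max = W * g * mu
TE_max = 102 * 9.81 * 0.19
TE_max = 1000.62 * 0.19
TE_max = 190.1 kN

190.1


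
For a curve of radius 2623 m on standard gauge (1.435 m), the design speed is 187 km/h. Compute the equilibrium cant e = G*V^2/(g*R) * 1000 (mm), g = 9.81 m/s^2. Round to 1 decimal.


Convert speed: V = 187 / 3.6 = 51.9444 m/s
Apply formula: e = 1.435 * 51.9444^2 / (9.81 * 2623)
e = 1.435 * 2698.2253 / 25731.63
e = 0.150474 m = 150.5 mm

150.5


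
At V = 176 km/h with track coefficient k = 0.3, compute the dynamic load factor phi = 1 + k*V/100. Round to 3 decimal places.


phi = 1 + k * V / 100
phi = 1 + 0.3 * 176 / 100
phi = 1 + 0.528
phi = 1.528

1.528


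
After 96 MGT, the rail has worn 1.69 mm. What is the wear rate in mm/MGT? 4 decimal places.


Wear rate = total wear / cumulative tonnage
Rate = 1.69 / 96
Rate = 0.0176 mm/MGT

0.0176


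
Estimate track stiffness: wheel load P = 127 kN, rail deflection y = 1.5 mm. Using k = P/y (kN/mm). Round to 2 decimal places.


Track stiffness k = P / y
k = 127 / 1.5
k = 84.67 kN/mm

84.67


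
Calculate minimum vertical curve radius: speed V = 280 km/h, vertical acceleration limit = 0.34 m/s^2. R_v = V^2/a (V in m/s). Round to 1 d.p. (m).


Convert speed: V = 280 / 3.6 = 77.7778 m/s
V^2 = 6049.3827 m^2/s^2
R_v = 6049.3827 / 0.34
R_v = 17792.3 m

17792.3


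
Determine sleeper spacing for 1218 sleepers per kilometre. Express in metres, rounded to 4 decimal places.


Spacing = 1000 m / number of sleepers
Spacing = 1000 / 1218
Spacing = 0.8210 m

0.8210


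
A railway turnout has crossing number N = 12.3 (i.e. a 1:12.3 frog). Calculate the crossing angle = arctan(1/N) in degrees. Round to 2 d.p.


1/N = 1/12.3 = 0.081301
angle = arctan(0.081301) = 0.081122 rad
angle = 0.081122 * 180/pi = 4.65 degrees

4.65


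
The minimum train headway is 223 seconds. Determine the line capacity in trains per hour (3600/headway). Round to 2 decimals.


Capacity = 3600 / headway
Capacity = 3600 / 223
Capacity = 16.14 trains/hour

16.14


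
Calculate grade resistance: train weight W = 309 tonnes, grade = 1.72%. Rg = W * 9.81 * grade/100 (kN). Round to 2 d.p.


Rg = W * 9.81 * grade / 100
Rg = 309 * 9.81 * 1.72 / 100
Rg = 3031.29 * 0.0172
Rg = 52.14 kN

52.14


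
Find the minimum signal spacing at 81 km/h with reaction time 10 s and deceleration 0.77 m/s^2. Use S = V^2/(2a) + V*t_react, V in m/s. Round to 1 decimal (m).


V = 81 / 3.6 = 22.5 m/s
Braking distance = 22.5^2 / (2*0.77) = 328.7338 m
Sighting distance = 22.5 * 10 = 225.0 m
S = 328.7338 + 225.0 = 553.7 m

553.7


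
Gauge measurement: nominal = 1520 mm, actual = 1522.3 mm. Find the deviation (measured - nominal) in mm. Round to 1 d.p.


Deviation = measured - nominal
Deviation = 1522.3 - 1520
Deviation = 2.3 mm

2.3


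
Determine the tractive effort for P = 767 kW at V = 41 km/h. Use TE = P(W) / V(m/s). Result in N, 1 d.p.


Convert: P = 767 kW = 767000 W
V = 41 / 3.6 = 11.3889 m/s
TE = 767000 / 11.3889
TE = 67346.3 N

67346.3


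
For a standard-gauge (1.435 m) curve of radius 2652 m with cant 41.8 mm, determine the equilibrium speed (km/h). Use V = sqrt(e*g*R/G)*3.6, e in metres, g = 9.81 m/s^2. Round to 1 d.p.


Convert cant: e = 41.8 mm = 0.0418 m
V_ms = sqrt(0.0418 * 9.81 * 2652 / 1.435)
V_ms = sqrt(757.821475) = 27.5286 m/s
V = 27.5286 * 3.6 = 99.1 km/h

99.1


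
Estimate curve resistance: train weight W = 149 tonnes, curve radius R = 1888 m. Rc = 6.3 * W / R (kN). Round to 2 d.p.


Rc = 6.3 * W / R
Rc = 6.3 * 149 / 1888
Rc = 938.7 / 1888
Rc = 0.50 kN

0.50


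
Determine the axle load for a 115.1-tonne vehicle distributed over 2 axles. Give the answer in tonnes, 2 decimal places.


Load per axle = total weight / number of axles
Load = 115.1 / 2
Load = 57.55 tonnes

57.55


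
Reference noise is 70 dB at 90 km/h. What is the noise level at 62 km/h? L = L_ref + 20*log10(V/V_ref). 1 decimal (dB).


V/V_ref = 62 / 90 = 0.688889
log10(0.688889) = -0.161851
20 * -0.161851 = -3.237
L = 70 + -3.237 = 66.8 dB

66.8


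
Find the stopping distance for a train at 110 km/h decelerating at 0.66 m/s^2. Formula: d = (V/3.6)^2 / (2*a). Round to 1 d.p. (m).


Convert speed: V = 110 / 3.6 = 30.5556 m/s
V^2 = 933.642
d = 933.642 / (2 * 0.66)
d = 933.642 / 1.32
d = 707.3 m

707.3


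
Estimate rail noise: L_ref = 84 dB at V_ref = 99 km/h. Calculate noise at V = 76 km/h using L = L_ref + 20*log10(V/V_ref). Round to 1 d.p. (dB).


V/V_ref = 76 / 99 = 0.767677
log10(0.767677) = -0.114822
20 * -0.114822 = -2.2964
L = 84 + -2.2964 = 81.7 dB

81.7


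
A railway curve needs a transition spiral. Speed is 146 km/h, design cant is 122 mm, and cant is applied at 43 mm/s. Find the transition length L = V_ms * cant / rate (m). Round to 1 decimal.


Convert speed: V = 146 / 3.6 = 40.5556 m/s
L = 40.5556 * 122 / 43
L = 4947.7778 / 43
L = 115.1 m

115.1


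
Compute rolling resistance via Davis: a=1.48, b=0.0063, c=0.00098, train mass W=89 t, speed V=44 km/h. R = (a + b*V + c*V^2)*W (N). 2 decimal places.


b*V = 0.0063 * 44 = 0.2772
c*V^2 = 0.00098 * 1936 = 1.89728
R_per_t = 1.48 + 0.2772 + 1.89728 = 3.65448 N/t
R_total = 3.65448 * 89 = 325.25 N

325.25


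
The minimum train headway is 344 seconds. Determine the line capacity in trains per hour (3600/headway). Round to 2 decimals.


Capacity = 3600 / headway
Capacity = 3600 / 344
Capacity = 10.47 trains/hour

10.47


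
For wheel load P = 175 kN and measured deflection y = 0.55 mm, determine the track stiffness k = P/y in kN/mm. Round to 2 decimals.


Track stiffness k = P / y
k = 175 / 0.55
k = 318.18 kN/mm

318.18


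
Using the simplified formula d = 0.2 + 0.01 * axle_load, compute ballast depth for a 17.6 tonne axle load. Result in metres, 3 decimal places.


d = 0.2 + 0.01 * 17.6
d = 0.2 + 0.176
d = 0.376 m

0.376


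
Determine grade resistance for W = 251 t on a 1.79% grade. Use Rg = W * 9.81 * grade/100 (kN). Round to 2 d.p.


Rg = W * 9.81 * grade / 100
Rg = 251 * 9.81 * 1.79 / 100
Rg = 2462.31 * 0.0179
Rg = 44.08 kN

44.08


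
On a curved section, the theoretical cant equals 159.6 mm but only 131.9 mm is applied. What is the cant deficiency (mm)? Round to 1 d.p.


Cant deficiency = equilibrium cant - actual cant
CD = 159.6 - 131.9
CD = 27.7 mm

27.7


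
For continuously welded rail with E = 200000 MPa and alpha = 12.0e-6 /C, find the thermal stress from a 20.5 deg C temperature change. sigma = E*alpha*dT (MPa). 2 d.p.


sigma = E * alpha * dT
sigma = 200000 * 12.0e-6 * 20.5
sigma = 2.4 * 20.5
sigma = 49.20 MPa

49.20


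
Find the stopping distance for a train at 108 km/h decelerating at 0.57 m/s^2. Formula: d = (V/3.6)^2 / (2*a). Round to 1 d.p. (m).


Convert speed: V = 108 / 3.6 = 30.0 m/s
V^2 = 900.0
d = 900.0 / (2 * 0.57)
d = 900.0 / 1.14
d = 789.5 m

789.5


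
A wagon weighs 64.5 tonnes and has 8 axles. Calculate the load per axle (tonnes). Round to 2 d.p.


Load per axle = total weight / number of axles
Load = 64.5 / 8
Load = 8.06 tonnes

8.06


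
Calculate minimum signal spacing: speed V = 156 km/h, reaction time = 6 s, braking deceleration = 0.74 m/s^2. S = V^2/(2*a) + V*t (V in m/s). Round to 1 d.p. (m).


V = 156 / 3.6 = 43.3333 m/s
Braking distance = 43.3333^2 / (2*0.74) = 1268.7688 m
Sighting distance = 43.3333 * 6 = 260.0 m
S = 1268.7688 + 260.0 = 1528.8 m

1528.8


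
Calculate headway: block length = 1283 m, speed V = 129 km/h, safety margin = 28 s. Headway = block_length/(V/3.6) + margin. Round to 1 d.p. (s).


V = 129 / 3.6 = 35.8333 m/s
Block traversal time = 1283 / 35.8333 = 35.8047 s
Headway = 35.8047 + 28
Headway = 63.8 s

63.8


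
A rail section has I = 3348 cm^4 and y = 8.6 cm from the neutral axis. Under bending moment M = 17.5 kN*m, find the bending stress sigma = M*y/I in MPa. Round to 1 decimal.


Convert units:
M = 17.5 kN*m = 17500000 N*mm
y = 8.6 cm = 86 mm
I = 3348 cm^4 = 33480000 mm^4
sigma = 17500000 * 86 / 33480000
sigma = 45.0 MPa

45.0


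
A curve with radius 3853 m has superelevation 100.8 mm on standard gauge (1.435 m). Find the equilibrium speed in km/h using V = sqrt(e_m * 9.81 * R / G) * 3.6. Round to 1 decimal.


Convert cant: e = 100.8 mm = 0.1008 m
V_ms = sqrt(0.1008 * 9.81 * 3853 / 1.435)
V_ms = sqrt(2655.074107) = 51.5274 m/s
V = 51.5274 * 3.6 = 185.5 km/h

185.5


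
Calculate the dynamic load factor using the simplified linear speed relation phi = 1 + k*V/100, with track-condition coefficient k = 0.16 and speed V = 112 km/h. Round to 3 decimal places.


phi = 1 + k * V / 100
phi = 1 + 0.16 * 112 / 100
phi = 1 + 0.1792
phi = 1.179

1.179


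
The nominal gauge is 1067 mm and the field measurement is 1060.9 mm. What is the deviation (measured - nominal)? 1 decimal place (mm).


Deviation = measured - nominal
Deviation = 1060.9 - 1067
Deviation = -6.1 mm

-6.1


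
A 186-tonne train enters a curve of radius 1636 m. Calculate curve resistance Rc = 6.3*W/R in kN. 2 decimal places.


Rc = 6.3 * W / R
Rc = 6.3 * 186 / 1636
Rc = 1171.8 / 1636
Rc = 0.72 kN

0.72


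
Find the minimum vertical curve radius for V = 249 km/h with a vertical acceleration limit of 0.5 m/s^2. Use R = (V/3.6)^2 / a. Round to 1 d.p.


Convert speed: V = 249 / 3.6 = 69.1667 m/s
V^2 = 4784.0278 m^2/s^2
R_v = 4784.0278 / 0.5
R_v = 9568.1 m

9568.1


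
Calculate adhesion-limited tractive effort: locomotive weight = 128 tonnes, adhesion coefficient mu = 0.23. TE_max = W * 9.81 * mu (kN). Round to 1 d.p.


TE_max = W * g * mu
TE_max = 128 * 9.81 * 0.23
TE_max = 1255.68 * 0.23
TE_max = 288.8 kN

288.8


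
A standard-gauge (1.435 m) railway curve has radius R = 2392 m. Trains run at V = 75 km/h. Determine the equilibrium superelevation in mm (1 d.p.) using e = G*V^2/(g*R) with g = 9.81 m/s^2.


Convert speed: V = 75 / 3.6 = 20.8333 m/s
Apply formula: e = 1.435 * 20.8333^2 / (9.81 * 2392)
e = 1.435 * 434.0278 / 23465.52
e = 0.026542 m = 26.5 mm

26.5


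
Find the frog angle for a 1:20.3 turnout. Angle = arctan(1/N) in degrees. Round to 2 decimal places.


1/N = 1/20.3 = 0.049261
angle = arctan(0.049261) = 0.049221 rad
angle = 0.049221 * 180/pi = 2.82 degrees

2.82


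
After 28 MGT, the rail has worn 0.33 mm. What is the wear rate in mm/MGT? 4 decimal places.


Wear rate = total wear / cumulative tonnage
Rate = 0.33 / 28
Rate = 0.0118 mm/MGT

0.0118


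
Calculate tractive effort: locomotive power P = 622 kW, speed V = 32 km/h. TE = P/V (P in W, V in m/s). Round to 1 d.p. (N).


Convert: P = 622 kW = 622000 W
V = 32 / 3.6 = 8.8889 m/s
TE = 622000 / 8.8889
TE = 69975.0 N

69975.0


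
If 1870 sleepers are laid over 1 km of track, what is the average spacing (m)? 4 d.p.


Spacing = 1000 m / number of sleepers
Spacing = 1000 / 1870
Spacing = 0.5348 m

0.5348


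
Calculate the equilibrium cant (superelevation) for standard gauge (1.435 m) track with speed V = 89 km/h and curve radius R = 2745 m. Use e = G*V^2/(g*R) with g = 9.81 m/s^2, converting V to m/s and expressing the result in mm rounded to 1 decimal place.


Convert speed: V = 89 / 3.6 = 24.7222 m/s
Apply formula: e = 1.435 * 24.7222^2 / (9.81 * 2745)
e = 1.435 * 611.1883 / 26928.45
e = 0.03257 m = 32.6 mm

32.6


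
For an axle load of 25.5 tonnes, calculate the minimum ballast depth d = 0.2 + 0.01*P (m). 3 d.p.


d = 0.2 + 0.01 * 25.5
d = 0.2 + 0.255
d = 0.455 m

0.455


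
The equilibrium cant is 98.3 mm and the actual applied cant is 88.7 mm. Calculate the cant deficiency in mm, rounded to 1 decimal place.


Cant deficiency = equilibrium cant - actual cant
CD = 98.3 - 88.7
CD = 9.6 mm

9.6


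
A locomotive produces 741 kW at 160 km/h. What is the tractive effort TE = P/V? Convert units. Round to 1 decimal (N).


Convert: P = 741 kW = 741000 W
V = 160 / 3.6 = 44.4444 m/s
TE = 741000 / 44.4444
TE = 16672.5 N

16672.5


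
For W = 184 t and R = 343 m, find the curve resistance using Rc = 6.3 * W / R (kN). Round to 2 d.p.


Rc = 6.3 * W / R
Rc = 6.3 * 184 / 343
Rc = 1159.2 / 343
Rc = 3.38 kN

3.38


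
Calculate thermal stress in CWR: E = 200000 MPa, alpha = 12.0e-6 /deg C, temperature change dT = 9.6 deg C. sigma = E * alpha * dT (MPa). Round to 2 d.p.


sigma = E * alpha * dT
sigma = 200000 * 12.0e-6 * 9.6
sigma = 2.4 * 9.6
sigma = 23.04 MPa

23.04


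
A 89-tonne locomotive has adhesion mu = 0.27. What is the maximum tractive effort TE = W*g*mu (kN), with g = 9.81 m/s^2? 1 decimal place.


TE_max = W * g * mu
TE_max = 89 * 9.81 * 0.27
TE_max = 873.09 * 0.27
TE_max = 235.7 kN

235.7


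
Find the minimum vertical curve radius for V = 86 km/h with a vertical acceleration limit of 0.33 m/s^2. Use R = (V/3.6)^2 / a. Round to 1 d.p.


Convert speed: V = 86 / 3.6 = 23.8889 m/s
V^2 = 570.679 m^2/s^2
R_v = 570.679 / 0.33
R_v = 1729.3 m

1729.3


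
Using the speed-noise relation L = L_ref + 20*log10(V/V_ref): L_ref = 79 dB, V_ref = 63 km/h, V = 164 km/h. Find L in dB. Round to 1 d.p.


V/V_ref = 164 / 63 = 2.603175
log10(2.603175) = 0.415503
20 * 0.415503 = 8.3101
L = 79 + 8.3101 = 87.3 dB

87.3


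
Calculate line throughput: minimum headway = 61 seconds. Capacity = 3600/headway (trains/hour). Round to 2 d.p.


Capacity = 3600 / headway
Capacity = 3600 / 61
Capacity = 59.02 trains/hour

59.02


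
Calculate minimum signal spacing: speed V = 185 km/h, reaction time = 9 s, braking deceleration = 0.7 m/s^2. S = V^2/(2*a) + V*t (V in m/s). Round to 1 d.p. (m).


V = 185 / 3.6 = 51.3889 m/s
Braking distance = 51.3889^2 / (2*0.7) = 1886.2985 m
Sighting distance = 51.3889 * 9 = 462.5 m
S = 1886.2985 + 462.5 = 2348.8 m

2348.8


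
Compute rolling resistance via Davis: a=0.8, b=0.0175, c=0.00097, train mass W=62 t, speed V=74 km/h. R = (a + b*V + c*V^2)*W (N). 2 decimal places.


b*V = 0.0175 * 74 = 1.295
c*V^2 = 0.00097 * 5476 = 5.31172
R_per_t = 0.8 + 1.295 + 5.31172 = 7.40672 N/t
R_total = 7.40672 * 62 = 459.22 N

459.22


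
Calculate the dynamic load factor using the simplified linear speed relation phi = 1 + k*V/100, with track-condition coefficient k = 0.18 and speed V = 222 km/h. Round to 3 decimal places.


phi = 1 + k * V / 100
phi = 1 + 0.18 * 222 / 100
phi = 1 + 0.3996
phi = 1.400

1.400


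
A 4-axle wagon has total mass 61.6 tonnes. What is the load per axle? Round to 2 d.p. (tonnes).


Load per axle = total weight / number of axles
Load = 61.6 / 4
Load = 15.40 tonnes

15.40


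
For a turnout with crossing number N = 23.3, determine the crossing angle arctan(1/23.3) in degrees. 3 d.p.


1/N = 1/23.3 = 0.042918
angle = arctan(0.042918) = 0.042892 rad
angle = 0.042892 * 180/pi = 2.458 degrees

2.458
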